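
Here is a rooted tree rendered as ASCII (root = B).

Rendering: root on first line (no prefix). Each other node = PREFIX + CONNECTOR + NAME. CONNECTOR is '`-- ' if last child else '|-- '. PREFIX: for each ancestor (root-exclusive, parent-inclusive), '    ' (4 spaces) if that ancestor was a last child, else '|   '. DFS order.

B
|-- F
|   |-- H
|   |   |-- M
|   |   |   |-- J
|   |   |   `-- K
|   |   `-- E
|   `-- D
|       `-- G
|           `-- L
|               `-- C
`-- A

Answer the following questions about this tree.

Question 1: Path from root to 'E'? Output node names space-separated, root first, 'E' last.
Answer: B F H E

Derivation:
Walk down from root: B -> F -> H -> E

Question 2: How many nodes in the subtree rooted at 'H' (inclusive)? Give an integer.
Answer: 5

Derivation:
Subtree rooted at H contains: E, H, J, K, M
Count = 5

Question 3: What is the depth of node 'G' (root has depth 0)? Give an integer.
Path from root to G: B -> F -> D -> G
Depth = number of edges = 3

Answer: 3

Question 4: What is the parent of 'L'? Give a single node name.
Scan adjacency: L appears as child of G

Answer: G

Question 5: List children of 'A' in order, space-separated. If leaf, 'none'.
Node A's children (from adjacency): (leaf)

Answer: none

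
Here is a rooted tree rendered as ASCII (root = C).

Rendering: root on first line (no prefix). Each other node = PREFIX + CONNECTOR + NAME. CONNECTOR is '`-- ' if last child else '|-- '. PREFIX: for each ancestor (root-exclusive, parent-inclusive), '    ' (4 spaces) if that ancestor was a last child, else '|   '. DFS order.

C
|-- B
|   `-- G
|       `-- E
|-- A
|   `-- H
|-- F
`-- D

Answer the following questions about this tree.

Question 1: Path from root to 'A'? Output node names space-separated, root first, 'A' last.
Answer: C A

Derivation:
Walk down from root: C -> A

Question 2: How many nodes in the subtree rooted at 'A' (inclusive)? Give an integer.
Subtree rooted at A contains: A, H
Count = 2

Answer: 2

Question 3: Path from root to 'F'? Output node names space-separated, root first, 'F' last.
Answer: C F

Derivation:
Walk down from root: C -> F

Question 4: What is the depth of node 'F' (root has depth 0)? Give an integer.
Path from root to F: C -> F
Depth = number of edges = 1

Answer: 1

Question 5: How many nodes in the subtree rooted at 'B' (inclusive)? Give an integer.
Subtree rooted at B contains: B, E, G
Count = 3

Answer: 3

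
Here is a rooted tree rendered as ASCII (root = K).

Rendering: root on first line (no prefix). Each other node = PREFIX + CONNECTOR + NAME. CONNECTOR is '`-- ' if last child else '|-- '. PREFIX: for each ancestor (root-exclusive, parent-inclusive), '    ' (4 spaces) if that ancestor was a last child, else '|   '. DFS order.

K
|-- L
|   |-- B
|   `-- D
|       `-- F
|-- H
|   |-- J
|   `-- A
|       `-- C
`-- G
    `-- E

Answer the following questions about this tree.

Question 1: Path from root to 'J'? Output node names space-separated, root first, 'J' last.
Answer: K H J

Derivation:
Walk down from root: K -> H -> J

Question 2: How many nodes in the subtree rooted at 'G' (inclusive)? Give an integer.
Subtree rooted at G contains: E, G
Count = 2

Answer: 2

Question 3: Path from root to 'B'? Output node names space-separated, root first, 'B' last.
Answer: K L B

Derivation:
Walk down from root: K -> L -> B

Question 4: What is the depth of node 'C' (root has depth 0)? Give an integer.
Path from root to C: K -> H -> A -> C
Depth = number of edges = 3

Answer: 3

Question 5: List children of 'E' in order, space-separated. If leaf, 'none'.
Node E's children (from adjacency): (leaf)

Answer: none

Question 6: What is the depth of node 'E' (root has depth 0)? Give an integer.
Path from root to E: K -> G -> E
Depth = number of edges = 2

Answer: 2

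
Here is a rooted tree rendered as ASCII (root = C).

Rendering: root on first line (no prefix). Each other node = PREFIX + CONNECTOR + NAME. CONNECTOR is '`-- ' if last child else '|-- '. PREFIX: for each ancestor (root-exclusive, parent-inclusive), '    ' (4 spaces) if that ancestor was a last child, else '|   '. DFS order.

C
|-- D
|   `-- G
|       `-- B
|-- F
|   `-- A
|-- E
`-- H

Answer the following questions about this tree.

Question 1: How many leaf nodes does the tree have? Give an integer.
Answer: 4

Derivation:
Leaves (nodes with no children): A, B, E, H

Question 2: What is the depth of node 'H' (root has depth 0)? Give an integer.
Answer: 1

Derivation:
Path from root to H: C -> H
Depth = number of edges = 1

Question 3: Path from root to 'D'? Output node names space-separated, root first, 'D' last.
Walk down from root: C -> D

Answer: C D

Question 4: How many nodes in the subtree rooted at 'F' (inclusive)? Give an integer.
Answer: 2

Derivation:
Subtree rooted at F contains: A, F
Count = 2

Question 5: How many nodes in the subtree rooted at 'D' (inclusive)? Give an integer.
Subtree rooted at D contains: B, D, G
Count = 3

Answer: 3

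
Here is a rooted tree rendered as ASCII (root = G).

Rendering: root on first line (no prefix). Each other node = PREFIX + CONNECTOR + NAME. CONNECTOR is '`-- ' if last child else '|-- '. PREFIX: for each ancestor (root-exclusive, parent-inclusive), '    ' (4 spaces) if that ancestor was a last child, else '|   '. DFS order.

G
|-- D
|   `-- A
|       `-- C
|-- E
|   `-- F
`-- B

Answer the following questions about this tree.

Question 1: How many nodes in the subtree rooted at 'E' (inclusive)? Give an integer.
Subtree rooted at E contains: E, F
Count = 2

Answer: 2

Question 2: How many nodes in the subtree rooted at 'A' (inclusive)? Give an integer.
Answer: 2

Derivation:
Subtree rooted at A contains: A, C
Count = 2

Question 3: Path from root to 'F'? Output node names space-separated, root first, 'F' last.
Walk down from root: G -> E -> F

Answer: G E F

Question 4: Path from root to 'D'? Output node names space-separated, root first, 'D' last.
Walk down from root: G -> D

Answer: G D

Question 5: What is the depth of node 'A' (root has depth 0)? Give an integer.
Path from root to A: G -> D -> A
Depth = number of edges = 2

Answer: 2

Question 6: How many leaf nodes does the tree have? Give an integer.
Leaves (nodes with no children): B, C, F

Answer: 3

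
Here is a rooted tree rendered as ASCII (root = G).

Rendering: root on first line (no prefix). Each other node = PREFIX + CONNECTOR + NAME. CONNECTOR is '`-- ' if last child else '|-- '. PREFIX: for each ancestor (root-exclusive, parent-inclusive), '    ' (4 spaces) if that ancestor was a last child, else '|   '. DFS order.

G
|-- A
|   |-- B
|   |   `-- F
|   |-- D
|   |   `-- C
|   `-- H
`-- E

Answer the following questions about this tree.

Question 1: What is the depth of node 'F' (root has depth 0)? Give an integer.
Path from root to F: G -> A -> B -> F
Depth = number of edges = 3

Answer: 3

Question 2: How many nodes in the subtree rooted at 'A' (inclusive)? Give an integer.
Subtree rooted at A contains: A, B, C, D, F, H
Count = 6

Answer: 6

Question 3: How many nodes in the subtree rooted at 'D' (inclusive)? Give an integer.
Subtree rooted at D contains: C, D
Count = 2

Answer: 2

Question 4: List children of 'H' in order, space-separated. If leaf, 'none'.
Node H's children (from adjacency): (leaf)

Answer: none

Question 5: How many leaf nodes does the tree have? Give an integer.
Answer: 4

Derivation:
Leaves (nodes with no children): C, E, F, H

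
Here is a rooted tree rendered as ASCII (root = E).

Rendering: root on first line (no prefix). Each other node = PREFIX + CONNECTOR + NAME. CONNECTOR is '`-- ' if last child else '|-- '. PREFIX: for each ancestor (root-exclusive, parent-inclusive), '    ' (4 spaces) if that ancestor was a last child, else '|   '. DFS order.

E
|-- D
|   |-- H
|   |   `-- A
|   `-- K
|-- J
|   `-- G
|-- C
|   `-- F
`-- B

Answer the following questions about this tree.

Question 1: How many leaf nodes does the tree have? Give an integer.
Answer: 5

Derivation:
Leaves (nodes with no children): A, B, F, G, K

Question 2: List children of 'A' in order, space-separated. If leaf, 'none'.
Answer: none

Derivation:
Node A's children (from adjacency): (leaf)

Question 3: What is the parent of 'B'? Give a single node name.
Scan adjacency: B appears as child of E

Answer: E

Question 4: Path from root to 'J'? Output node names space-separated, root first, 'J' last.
Walk down from root: E -> J

Answer: E J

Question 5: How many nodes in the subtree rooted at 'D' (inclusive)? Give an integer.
Answer: 4

Derivation:
Subtree rooted at D contains: A, D, H, K
Count = 4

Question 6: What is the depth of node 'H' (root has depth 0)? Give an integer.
Answer: 2

Derivation:
Path from root to H: E -> D -> H
Depth = number of edges = 2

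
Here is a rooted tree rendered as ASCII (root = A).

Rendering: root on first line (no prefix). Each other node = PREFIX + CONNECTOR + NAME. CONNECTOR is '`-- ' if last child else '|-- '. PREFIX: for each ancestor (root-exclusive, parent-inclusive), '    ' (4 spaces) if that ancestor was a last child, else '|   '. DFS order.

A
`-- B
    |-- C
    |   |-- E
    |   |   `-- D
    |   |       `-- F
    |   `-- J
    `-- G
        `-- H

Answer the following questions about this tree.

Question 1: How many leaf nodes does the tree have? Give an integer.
Answer: 3

Derivation:
Leaves (nodes with no children): F, H, J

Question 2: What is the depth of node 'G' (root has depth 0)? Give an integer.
Answer: 2

Derivation:
Path from root to G: A -> B -> G
Depth = number of edges = 2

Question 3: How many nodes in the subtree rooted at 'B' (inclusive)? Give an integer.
Subtree rooted at B contains: B, C, D, E, F, G, H, J
Count = 8

Answer: 8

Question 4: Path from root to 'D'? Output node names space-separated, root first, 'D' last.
Answer: A B C E D

Derivation:
Walk down from root: A -> B -> C -> E -> D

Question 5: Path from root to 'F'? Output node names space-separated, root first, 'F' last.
Walk down from root: A -> B -> C -> E -> D -> F

Answer: A B C E D F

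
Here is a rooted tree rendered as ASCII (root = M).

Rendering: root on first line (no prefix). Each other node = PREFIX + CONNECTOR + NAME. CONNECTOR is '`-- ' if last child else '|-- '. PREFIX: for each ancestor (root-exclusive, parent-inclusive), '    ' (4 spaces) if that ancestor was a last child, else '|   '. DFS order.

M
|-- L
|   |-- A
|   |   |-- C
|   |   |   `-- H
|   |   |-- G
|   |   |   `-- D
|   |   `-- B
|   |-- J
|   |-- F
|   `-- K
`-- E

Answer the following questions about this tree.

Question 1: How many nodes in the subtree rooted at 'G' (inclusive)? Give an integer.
Subtree rooted at G contains: D, G
Count = 2

Answer: 2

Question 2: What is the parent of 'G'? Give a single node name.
Answer: A

Derivation:
Scan adjacency: G appears as child of A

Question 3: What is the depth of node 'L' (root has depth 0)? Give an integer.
Path from root to L: M -> L
Depth = number of edges = 1

Answer: 1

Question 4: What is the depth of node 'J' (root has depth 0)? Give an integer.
Answer: 2

Derivation:
Path from root to J: M -> L -> J
Depth = number of edges = 2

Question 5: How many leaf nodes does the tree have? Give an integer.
Leaves (nodes with no children): B, D, E, F, H, J, K

Answer: 7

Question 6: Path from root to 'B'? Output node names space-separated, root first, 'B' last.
Walk down from root: M -> L -> A -> B

Answer: M L A B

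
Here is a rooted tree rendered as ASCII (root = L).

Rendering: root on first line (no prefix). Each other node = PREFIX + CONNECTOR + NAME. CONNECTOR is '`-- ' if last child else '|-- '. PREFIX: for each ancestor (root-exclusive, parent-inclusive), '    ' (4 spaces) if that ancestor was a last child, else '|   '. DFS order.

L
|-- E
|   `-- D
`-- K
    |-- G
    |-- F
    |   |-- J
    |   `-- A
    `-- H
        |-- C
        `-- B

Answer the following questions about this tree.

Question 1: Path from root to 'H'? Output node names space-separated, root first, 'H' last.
Answer: L K H

Derivation:
Walk down from root: L -> K -> H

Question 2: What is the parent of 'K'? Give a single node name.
Answer: L

Derivation:
Scan adjacency: K appears as child of L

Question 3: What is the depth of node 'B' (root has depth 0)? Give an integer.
Path from root to B: L -> K -> H -> B
Depth = number of edges = 3

Answer: 3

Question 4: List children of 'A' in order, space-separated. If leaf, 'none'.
Answer: none

Derivation:
Node A's children (from adjacency): (leaf)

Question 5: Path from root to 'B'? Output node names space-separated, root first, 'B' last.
Walk down from root: L -> K -> H -> B

Answer: L K H B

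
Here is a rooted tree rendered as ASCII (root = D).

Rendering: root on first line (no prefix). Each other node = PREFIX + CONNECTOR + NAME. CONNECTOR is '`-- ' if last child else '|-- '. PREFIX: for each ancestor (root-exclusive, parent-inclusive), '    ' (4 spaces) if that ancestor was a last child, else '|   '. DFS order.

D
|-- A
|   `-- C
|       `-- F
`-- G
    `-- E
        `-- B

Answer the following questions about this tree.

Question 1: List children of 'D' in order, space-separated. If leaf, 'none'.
Node D's children (from adjacency): A, G

Answer: A G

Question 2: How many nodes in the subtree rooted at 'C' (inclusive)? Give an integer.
Subtree rooted at C contains: C, F
Count = 2

Answer: 2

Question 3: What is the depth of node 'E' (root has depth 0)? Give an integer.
Answer: 2

Derivation:
Path from root to E: D -> G -> E
Depth = number of edges = 2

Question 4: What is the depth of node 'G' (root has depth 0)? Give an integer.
Path from root to G: D -> G
Depth = number of edges = 1

Answer: 1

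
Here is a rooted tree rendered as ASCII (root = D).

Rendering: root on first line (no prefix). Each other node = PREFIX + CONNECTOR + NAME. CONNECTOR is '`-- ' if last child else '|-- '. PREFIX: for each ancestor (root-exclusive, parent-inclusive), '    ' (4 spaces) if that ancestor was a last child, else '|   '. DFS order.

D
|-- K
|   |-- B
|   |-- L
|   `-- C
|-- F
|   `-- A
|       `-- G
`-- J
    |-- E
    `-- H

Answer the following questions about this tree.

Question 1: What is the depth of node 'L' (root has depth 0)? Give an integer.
Answer: 2

Derivation:
Path from root to L: D -> K -> L
Depth = number of edges = 2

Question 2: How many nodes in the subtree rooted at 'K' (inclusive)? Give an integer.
Subtree rooted at K contains: B, C, K, L
Count = 4

Answer: 4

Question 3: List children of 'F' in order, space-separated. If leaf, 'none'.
Answer: A

Derivation:
Node F's children (from adjacency): A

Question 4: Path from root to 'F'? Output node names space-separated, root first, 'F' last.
Answer: D F

Derivation:
Walk down from root: D -> F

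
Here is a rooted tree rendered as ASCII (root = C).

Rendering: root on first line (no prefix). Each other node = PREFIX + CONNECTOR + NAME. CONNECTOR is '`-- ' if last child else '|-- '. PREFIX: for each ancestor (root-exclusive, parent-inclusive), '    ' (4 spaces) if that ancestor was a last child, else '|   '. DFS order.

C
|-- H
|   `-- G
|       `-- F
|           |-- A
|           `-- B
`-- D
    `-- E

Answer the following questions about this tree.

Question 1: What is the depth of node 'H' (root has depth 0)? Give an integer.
Answer: 1

Derivation:
Path from root to H: C -> H
Depth = number of edges = 1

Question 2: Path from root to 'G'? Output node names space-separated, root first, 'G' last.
Walk down from root: C -> H -> G

Answer: C H G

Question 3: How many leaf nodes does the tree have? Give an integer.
Answer: 3

Derivation:
Leaves (nodes with no children): A, B, E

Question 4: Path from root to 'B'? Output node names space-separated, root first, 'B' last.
Walk down from root: C -> H -> G -> F -> B

Answer: C H G F B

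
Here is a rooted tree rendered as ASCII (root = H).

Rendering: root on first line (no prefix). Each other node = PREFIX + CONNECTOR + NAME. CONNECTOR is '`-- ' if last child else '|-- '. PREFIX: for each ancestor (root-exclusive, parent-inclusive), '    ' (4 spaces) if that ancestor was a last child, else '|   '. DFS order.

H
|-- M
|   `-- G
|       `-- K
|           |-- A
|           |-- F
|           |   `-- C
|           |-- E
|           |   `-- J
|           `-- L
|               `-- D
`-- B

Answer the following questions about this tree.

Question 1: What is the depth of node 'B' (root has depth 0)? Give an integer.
Answer: 1

Derivation:
Path from root to B: H -> B
Depth = number of edges = 1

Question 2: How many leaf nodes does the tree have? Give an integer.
Answer: 5

Derivation:
Leaves (nodes with no children): A, B, C, D, J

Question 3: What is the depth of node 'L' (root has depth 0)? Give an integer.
Answer: 4

Derivation:
Path from root to L: H -> M -> G -> K -> L
Depth = number of edges = 4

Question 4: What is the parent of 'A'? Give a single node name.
Answer: K

Derivation:
Scan adjacency: A appears as child of K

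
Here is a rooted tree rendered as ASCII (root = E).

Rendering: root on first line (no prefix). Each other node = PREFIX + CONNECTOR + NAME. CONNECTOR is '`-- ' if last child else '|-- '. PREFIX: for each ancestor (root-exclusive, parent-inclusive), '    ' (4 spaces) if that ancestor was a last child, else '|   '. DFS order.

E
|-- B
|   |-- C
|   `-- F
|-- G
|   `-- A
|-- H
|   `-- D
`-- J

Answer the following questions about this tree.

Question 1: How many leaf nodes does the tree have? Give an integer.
Leaves (nodes with no children): A, C, D, F, J

Answer: 5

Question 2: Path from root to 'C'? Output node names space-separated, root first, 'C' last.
Walk down from root: E -> B -> C

Answer: E B C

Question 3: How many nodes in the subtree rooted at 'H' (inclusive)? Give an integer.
Answer: 2

Derivation:
Subtree rooted at H contains: D, H
Count = 2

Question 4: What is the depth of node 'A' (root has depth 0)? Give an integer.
Answer: 2

Derivation:
Path from root to A: E -> G -> A
Depth = number of edges = 2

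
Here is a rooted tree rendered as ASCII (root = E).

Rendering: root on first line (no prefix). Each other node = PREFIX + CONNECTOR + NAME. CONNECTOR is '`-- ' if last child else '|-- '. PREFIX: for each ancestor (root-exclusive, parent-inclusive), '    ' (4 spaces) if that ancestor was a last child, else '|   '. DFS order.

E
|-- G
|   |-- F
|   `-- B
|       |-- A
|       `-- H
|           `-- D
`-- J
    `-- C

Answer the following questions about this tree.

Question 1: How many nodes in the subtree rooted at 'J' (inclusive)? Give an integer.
Subtree rooted at J contains: C, J
Count = 2

Answer: 2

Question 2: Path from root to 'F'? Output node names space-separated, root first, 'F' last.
Answer: E G F

Derivation:
Walk down from root: E -> G -> F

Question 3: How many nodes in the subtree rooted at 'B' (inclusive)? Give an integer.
Subtree rooted at B contains: A, B, D, H
Count = 4

Answer: 4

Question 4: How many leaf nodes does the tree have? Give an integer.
Answer: 4

Derivation:
Leaves (nodes with no children): A, C, D, F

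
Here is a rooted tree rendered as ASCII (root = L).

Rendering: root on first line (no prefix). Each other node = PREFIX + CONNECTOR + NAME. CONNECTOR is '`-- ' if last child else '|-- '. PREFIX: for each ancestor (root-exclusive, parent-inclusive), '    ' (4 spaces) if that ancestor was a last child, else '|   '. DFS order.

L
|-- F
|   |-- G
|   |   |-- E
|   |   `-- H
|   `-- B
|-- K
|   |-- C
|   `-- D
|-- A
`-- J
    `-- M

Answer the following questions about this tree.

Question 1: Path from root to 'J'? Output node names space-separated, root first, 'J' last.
Answer: L J

Derivation:
Walk down from root: L -> J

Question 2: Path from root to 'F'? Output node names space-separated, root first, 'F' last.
Walk down from root: L -> F

Answer: L F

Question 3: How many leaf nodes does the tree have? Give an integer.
Leaves (nodes with no children): A, B, C, D, E, H, M

Answer: 7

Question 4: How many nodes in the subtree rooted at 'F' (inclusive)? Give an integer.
Subtree rooted at F contains: B, E, F, G, H
Count = 5

Answer: 5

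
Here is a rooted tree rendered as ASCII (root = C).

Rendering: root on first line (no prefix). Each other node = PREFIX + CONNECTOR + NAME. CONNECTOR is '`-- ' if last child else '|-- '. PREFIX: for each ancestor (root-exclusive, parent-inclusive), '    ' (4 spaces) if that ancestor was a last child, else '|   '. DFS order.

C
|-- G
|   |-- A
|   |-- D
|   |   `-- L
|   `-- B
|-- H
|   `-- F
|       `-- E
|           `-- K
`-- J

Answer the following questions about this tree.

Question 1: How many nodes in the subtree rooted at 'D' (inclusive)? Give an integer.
Subtree rooted at D contains: D, L
Count = 2

Answer: 2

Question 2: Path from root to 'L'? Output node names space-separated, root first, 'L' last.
Walk down from root: C -> G -> D -> L

Answer: C G D L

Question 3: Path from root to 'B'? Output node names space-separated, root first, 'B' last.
Walk down from root: C -> G -> B

Answer: C G B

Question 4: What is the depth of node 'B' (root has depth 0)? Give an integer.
Path from root to B: C -> G -> B
Depth = number of edges = 2

Answer: 2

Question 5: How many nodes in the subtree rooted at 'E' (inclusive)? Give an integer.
Subtree rooted at E contains: E, K
Count = 2

Answer: 2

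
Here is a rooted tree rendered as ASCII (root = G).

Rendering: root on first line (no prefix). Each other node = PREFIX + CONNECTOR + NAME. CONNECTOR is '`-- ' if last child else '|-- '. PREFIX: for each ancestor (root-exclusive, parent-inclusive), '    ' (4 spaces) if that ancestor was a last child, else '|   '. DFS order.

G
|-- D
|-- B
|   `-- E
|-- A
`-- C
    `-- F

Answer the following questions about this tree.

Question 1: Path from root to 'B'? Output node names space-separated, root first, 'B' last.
Answer: G B

Derivation:
Walk down from root: G -> B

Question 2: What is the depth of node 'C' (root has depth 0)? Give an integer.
Answer: 1

Derivation:
Path from root to C: G -> C
Depth = number of edges = 1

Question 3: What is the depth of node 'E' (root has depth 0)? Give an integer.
Answer: 2

Derivation:
Path from root to E: G -> B -> E
Depth = number of edges = 2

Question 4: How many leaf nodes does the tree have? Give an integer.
Answer: 4

Derivation:
Leaves (nodes with no children): A, D, E, F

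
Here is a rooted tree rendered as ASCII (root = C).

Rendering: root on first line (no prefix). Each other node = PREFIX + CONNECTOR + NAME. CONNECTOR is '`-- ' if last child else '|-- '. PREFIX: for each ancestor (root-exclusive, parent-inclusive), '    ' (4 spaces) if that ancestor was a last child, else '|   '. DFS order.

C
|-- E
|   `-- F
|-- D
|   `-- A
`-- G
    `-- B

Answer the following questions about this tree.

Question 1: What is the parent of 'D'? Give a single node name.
Scan adjacency: D appears as child of C

Answer: C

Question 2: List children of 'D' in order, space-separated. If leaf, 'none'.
Answer: A

Derivation:
Node D's children (from adjacency): A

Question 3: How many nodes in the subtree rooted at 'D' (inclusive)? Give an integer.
Subtree rooted at D contains: A, D
Count = 2

Answer: 2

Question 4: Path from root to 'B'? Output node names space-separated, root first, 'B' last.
Answer: C G B

Derivation:
Walk down from root: C -> G -> B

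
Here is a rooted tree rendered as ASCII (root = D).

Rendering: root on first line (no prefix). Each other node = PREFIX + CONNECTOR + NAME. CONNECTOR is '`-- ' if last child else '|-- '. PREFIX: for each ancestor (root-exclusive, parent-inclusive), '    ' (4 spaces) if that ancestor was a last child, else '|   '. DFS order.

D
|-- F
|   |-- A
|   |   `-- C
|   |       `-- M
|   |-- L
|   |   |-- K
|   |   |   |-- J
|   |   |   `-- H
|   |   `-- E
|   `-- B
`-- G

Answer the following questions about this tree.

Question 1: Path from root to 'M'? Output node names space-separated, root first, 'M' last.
Answer: D F A C M

Derivation:
Walk down from root: D -> F -> A -> C -> M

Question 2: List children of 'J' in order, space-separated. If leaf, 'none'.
Answer: none

Derivation:
Node J's children (from adjacency): (leaf)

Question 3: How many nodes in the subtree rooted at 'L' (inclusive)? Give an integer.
Answer: 5

Derivation:
Subtree rooted at L contains: E, H, J, K, L
Count = 5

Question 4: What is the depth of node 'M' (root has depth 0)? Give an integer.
Path from root to M: D -> F -> A -> C -> M
Depth = number of edges = 4

Answer: 4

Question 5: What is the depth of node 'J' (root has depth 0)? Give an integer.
Answer: 4

Derivation:
Path from root to J: D -> F -> L -> K -> J
Depth = number of edges = 4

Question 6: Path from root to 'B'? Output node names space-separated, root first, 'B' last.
Answer: D F B

Derivation:
Walk down from root: D -> F -> B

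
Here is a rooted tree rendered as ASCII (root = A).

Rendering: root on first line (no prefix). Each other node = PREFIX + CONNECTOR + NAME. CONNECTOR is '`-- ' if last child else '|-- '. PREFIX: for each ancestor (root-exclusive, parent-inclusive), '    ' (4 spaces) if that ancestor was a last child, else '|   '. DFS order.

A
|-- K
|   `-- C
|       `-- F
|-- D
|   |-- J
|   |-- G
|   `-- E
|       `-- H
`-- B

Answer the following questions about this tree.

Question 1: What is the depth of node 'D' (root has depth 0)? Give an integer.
Path from root to D: A -> D
Depth = number of edges = 1

Answer: 1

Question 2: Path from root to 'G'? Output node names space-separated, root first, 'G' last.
Answer: A D G

Derivation:
Walk down from root: A -> D -> G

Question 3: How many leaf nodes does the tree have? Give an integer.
Answer: 5

Derivation:
Leaves (nodes with no children): B, F, G, H, J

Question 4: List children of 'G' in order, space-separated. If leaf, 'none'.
Answer: none

Derivation:
Node G's children (from adjacency): (leaf)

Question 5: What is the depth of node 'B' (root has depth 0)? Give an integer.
Answer: 1

Derivation:
Path from root to B: A -> B
Depth = number of edges = 1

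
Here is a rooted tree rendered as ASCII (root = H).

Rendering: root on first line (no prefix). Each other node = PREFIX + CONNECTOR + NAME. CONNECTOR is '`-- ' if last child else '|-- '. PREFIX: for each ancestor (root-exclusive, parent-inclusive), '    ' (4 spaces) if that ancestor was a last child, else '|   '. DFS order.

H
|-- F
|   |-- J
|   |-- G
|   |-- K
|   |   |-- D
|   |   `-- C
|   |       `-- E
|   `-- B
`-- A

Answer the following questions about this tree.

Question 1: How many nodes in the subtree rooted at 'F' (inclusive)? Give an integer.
Answer: 8

Derivation:
Subtree rooted at F contains: B, C, D, E, F, G, J, K
Count = 8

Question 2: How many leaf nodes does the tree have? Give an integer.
Leaves (nodes with no children): A, B, D, E, G, J

Answer: 6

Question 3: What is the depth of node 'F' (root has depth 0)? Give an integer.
Answer: 1

Derivation:
Path from root to F: H -> F
Depth = number of edges = 1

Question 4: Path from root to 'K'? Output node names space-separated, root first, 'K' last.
Answer: H F K

Derivation:
Walk down from root: H -> F -> K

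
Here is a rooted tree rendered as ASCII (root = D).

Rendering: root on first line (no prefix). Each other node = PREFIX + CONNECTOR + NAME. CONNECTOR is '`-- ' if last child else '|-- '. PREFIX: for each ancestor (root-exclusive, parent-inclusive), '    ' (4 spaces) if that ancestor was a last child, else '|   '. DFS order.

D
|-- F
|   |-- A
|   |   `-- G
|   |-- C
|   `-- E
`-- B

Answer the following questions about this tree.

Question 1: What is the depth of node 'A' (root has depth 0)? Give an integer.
Path from root to A: D -> F -> A
Depth = number of edges = 2

Answer: 2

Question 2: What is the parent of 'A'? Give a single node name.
Scan adjacency: A appears as child of F

Answer: F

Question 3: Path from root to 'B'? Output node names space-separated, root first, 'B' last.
Walk down from root: D -> B

Answer: D B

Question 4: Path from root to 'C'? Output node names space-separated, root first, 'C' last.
Answer: D F C

Derivation:
Walk down from root: D -> F -> C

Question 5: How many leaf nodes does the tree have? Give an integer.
Answer: 4

Derivation:
Leaves (nodes with no children): B, C, E, G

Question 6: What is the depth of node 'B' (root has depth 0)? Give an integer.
Answer: 1

Derivation:
Path from root to B: D -> B
Depth = number of edges = 1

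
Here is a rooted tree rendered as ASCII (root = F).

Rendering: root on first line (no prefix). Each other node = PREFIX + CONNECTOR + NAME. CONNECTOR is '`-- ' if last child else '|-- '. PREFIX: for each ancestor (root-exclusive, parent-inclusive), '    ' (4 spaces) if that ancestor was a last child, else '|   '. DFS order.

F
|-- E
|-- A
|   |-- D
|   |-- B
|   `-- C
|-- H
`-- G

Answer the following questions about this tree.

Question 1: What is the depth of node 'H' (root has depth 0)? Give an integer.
Path from root to H: F -> H
Depth = number of edges = 1

Answer: 1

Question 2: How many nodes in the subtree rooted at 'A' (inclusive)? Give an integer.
Answer: 4

Derivation:
Subtree rooted at A contains: A, B, C, D
Count = 4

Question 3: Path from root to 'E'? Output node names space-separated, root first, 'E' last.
Answer: F E

Derivation:
Walk down from root: F -> E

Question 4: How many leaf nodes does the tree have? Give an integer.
Leaves (nodes with no children): B, C, D, E, G, H

Answer: 6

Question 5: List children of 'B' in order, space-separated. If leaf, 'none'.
Node B's children (from adjacency): (leaf)

Answer: none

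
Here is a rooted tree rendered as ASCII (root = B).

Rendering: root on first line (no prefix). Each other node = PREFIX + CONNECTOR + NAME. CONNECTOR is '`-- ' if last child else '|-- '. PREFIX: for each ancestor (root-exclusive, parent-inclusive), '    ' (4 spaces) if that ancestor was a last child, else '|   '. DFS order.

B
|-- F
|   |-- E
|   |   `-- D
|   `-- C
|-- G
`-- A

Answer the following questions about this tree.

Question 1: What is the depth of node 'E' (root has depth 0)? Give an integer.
Path from root to E: B -> F -> E
Depth = number of edges = 2

Answer: 2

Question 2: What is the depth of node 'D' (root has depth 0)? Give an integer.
Answer: 3

Derivation:
Path from root to D: B -> F -> E -> D
Depth = number of edges = 3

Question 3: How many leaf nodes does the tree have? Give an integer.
Leaves (nodes with no children): A, C, D, G

Answer: 4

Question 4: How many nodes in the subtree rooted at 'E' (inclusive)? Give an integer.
Answer: 2

Derivation:
Subtree rooted at E contains: D, E
Count = 2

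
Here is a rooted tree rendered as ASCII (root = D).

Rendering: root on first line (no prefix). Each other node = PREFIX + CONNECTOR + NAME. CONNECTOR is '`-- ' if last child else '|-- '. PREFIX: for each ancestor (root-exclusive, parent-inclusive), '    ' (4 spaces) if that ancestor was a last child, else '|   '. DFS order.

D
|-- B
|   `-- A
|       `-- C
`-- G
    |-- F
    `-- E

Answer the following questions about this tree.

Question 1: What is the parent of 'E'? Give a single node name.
Answer: G

Derivation:
Scan adjacency: E appears as child of G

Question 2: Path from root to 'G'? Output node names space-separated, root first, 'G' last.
Walk down from root: D -> G

Answer: D G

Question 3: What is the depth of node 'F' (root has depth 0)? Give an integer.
Answer: 2

Derivation:
Path from root to F: D -> G -> F
Depth = number of edges = 2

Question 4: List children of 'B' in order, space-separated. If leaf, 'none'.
Answer: A

Derivation:
Node B's children (from adjacency): A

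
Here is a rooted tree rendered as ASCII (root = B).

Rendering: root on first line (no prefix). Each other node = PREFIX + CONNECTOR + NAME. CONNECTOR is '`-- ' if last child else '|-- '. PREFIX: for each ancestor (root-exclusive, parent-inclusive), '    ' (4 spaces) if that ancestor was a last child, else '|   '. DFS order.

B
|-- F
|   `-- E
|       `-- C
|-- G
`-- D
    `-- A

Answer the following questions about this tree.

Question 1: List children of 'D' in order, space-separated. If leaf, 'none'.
Answer: A

Derivation:
Node D's children (from adjacency): A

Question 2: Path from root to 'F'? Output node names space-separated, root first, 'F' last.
Walk down from root: B -> F

Answer: B F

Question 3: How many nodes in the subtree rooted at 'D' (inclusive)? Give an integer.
Answer: 2

Derivation:
Subtree rooted at D contains: A, D
Count = 2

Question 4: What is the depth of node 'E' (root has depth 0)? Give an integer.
Path from root to E: B -> F -> E
Depth = number of edges = 2

Answer: 2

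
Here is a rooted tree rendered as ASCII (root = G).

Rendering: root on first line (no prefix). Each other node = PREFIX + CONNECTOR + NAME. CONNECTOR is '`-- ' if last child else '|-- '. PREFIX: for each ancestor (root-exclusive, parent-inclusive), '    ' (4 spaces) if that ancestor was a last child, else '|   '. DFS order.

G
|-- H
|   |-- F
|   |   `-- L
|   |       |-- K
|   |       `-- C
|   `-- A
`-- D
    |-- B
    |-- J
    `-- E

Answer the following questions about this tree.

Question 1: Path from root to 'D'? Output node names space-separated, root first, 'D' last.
Walk down from root: G -> D

Answer: G D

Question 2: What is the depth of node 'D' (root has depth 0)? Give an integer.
Answer: 1

Derivation:
Path from root to D: G -> D
Depth = number of edges = 1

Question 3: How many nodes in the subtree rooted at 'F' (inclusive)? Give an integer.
Subtree rooted at F contains: C, F, K, L
Count = 4

Answer: 4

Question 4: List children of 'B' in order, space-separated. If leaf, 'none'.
Answer: none

Derivation:
Node B's children (from adjacency): (leaf)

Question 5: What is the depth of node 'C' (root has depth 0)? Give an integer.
Path from root to C: G -> H -> F -> L -> C
Depth = number of edges = 4

Answer: 4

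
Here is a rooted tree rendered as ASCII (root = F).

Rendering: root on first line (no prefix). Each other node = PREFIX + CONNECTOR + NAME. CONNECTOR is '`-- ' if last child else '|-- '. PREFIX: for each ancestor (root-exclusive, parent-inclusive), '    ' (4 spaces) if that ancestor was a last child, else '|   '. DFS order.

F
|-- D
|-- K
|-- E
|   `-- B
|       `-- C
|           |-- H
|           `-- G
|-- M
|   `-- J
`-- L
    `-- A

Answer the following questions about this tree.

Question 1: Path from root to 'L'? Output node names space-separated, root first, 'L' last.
Answer: F L

Derivation:
Walk down from root: F -> L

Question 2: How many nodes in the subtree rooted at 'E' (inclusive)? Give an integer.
Answer: 5

Derivation:
Subtree rooted at E contains: B, C, E, G, H
Count = 5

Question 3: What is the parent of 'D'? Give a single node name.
Scan adjacency: D appears as child of F

Answer: F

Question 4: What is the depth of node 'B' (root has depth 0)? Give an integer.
Path from root to B: F -> E -> B
Depth = number of edges = 2

Answer: 2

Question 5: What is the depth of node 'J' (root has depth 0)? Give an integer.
Answer: 2

Derivation:
Path from root to J: F -> M -> J
Depth = number of edges = 2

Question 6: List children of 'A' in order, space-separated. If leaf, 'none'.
Node A's children (from adjacency): (leaf)

Answer: none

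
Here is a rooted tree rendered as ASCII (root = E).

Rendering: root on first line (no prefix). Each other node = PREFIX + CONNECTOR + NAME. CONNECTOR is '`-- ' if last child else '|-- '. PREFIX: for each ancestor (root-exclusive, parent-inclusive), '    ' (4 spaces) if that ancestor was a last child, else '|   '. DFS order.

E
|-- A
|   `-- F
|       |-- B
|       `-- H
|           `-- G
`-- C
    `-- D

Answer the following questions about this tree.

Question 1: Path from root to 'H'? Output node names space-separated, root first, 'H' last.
Walk down from root: E -> A -> F -> H

Answer: E A F H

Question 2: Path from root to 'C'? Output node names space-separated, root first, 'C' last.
Walk down from root: E -> C

Answer: E C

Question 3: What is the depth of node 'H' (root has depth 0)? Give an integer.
Answer: 3

Derivation:
Path from root to H: E -> A -> F -> H
Depth = number of edges = 3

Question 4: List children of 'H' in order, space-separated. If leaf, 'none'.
Node H's children (from adjacency): G

Answer: G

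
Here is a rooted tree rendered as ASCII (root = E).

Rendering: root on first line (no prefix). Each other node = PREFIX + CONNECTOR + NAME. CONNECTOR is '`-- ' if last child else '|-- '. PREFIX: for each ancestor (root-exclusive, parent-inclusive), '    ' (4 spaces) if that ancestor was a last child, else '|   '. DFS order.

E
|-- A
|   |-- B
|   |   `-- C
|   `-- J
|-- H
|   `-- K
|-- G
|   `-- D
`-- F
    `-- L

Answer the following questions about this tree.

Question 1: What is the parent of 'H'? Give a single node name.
Scan adjacency: H appears as child of E

Answer: E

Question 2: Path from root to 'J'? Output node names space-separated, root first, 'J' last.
Answer: E A J

Derivation:
Walk down from root: E -> A -> J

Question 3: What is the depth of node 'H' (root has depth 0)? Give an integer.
Answer: 1

Derivation:
Path from root to H: E -> H
Depth = number of edges = 1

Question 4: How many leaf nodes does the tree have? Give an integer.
Leaves (nodes with no children): C, D, J, K, L

Answer: 5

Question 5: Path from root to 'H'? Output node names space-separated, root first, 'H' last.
Walk down from root: E -> H

Answer: E H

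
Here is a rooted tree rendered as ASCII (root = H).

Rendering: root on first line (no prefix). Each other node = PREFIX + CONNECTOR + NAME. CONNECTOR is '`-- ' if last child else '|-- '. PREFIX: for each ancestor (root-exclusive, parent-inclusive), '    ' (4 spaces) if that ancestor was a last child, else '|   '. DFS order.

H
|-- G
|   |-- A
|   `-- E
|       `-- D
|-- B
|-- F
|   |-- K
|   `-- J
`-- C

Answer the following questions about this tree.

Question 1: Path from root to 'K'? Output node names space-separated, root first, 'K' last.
Walk down from root: H -> F -> K

Answer: H F K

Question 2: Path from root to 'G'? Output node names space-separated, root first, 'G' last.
Answer: H G

Derivation:
Walk down from root: H -> G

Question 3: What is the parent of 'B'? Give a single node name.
Answer: H

Derivation:
Scan adjacency: B appears as child of H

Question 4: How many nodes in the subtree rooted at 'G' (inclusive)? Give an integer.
Subtree rooted at G contains: A, D, E, G
Count = 4

Answer: 4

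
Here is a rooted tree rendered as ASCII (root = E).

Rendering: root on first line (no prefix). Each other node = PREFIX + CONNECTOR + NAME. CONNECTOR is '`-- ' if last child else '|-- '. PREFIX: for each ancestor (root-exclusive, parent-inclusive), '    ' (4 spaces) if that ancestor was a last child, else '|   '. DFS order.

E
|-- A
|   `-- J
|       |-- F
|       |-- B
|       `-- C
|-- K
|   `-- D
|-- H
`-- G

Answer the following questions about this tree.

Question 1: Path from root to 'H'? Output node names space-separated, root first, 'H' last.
Answer: E H

Derivation:
Walk down from root: E -> H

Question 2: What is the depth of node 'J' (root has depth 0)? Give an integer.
Path from root to J: E -> A -> J
Depth = number of edges = 2

Answer: 2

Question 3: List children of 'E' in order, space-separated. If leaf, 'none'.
Node E's children (from adjacency): A, K, H, G

Answer: A K H G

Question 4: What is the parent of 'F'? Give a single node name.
Scan adjacency: F appears as child of J

Answer: J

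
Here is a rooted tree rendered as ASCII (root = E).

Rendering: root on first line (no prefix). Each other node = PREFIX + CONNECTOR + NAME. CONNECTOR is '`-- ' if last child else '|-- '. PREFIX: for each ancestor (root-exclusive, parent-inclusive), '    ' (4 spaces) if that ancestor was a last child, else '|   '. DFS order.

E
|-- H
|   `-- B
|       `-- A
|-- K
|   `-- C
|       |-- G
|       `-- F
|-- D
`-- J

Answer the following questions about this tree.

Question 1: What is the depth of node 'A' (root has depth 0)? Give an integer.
Path from root to A: E -> H -> B -> A
Depth = number of edges = 3

Answer: 3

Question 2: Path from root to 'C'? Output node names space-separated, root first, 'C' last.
Answer: E K C

Derivation:
Walk down from root: E -> K -> C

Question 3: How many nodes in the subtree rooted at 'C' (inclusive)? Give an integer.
Subtree rooted at C contains: C, F, G
Count = 3

Answer: 3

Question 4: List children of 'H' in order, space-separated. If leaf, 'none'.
Answer: B

Derivation:
Node H's children (from adjacency): B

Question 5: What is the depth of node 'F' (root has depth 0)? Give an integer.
Path from root to F: E -> K -> C -> F
Depth = number of edges = 3

Answer: 3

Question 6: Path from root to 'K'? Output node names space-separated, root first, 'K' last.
Walk down from root: E -> K

Answer: E K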